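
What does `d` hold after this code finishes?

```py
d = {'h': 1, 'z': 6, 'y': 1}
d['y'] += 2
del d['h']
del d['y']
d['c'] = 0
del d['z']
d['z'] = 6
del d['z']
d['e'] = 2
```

{'c': 0, 'e': 2}

d['y'] = 1+2 = 3 → {'h': 1, 'z': 6, 'y': 3}
del 'h' → {'z': 6, 'y': 3}
del 'y' → {'z': 6}
d['c'] = 0 → {'z': 6, 'c': 0}
del 'z' → {'c': 0}
d['z'] = 6 → {'c': 0, 'z': 6}
del 'z' → {'c': 0}
d['e'] = 2 → {'c': 0, 'e': 2}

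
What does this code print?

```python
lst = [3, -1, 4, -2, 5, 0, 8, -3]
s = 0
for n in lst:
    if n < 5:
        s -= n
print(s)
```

n=3: <5, s = 0-3 = -3
n=-1: <5, s = (-3)-(-1) = -2
n=4: <5, s = (-2)-4 = -6
n=-2: <5, s = (-6)-(-2) = -4
n=5: not <5
n=0: <5, s = (-4)-0 = -4
n=8: not <5
n=-3: <5, s = (-4)-(-3) = -1

-1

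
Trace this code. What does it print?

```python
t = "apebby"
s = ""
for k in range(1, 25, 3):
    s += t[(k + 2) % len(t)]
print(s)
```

babababa

k=1: add t[3]='b' → 'b'
k=4: add t[0]='a' → 'ba'
k=7: add t[3]='b' → 'bab'
k=10: add t[0]='a' → 'baba'
k=13: add t[3]='b' → 'babab'
k=16: add t[0]='a' → 'bababa'
k=19: add t[3]='b' → 'bababab'
k=22: add t[0]='a' → 'babababa'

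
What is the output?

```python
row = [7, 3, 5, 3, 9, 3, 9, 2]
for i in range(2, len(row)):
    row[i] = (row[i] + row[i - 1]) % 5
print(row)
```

i=2: row[2] = (5+3)%5 = 3 → [7, 3, 3, 3, 9, 3, 9, 2]
i=3: row[3] = (3+3)%5 = 1 → [7, 3, 3, 1, 9, 3, 9, 2]
i=4: row[4] = (9+1)%5 = 0 → [7, 3, 3, 1, 0, 3, 9, 2]
i=5: row[5] = (3+0)%5 = 3 → [7, 3, 3, 1, 0, 3, 9, 2]
i=6: row[6] = (9+3)%5 = 2 → [7, 3, 3, 1, 0, 3, 2, 2]
i=7: row[7] = (2+2)%5 = 4 → [7, 3, 3, 1, 0, 3, 2, 4]

[7, 3, 3, 1, 0, 3, 2, 4]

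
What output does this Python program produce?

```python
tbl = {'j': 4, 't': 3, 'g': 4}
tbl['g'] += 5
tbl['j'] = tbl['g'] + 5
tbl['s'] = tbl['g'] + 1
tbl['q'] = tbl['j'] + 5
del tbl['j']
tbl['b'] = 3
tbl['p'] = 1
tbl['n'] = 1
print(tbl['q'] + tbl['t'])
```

tbl['g'] = 4+5 = 9 → {'j': 4, 't': 3, 'g': 9}
tbl['j'] = tbl['g']+5 = 14 → {'j': 14, 't': 3, 'g': 9}
tbl['s'] = tbl['g']+1 = 10 → {'j': 14, 't': 3, 'g': 9, 's': 10}
tbl['q'] = tbl['j']+5 = 19 → {'j': 14, 't': 3, 'g': 9, 's': 10, 'q': 19}
del 'j' → {'t': 3, 'g': 9, 's': 10, 'q': 19}
tbl['b'] = 3 → {'t': 3, 'g': 9, 's': 10, 'q': 19, 'b': 3}
tbl['p'] = 1 → {'t': 3, 'g': 9, 's': 10, 'q': 19, 'b': 3, 'p': 1}
tbl['n'] = 1 → {'t': 3, 'g': 9, 's': 10, 'q': 19, 'b': 3, 'p': 1, 'n': 1}
tbl['q']+tbl['t'] = 19+3 = 22

22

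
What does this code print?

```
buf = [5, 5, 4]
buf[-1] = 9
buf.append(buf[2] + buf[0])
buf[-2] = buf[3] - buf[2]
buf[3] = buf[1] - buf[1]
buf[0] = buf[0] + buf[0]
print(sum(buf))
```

20

buf[-1] = 9 → [5, 5, 9]
append buf[2]+buf[0] = 9+5 = 14 → [5, 5, 9, 14]
buf[-2] = buf[3]-buf[2] = 14-9 = 5 → [5, 5, 5, 14]
buf[3] = buf[1]-buf[1] = 5-5 = 0 → [5, 5, 5, 0]
buf[0] = buf[0]+buf[0] = 5+5 = 10 → [10, 5, 5, 0]
sum = 20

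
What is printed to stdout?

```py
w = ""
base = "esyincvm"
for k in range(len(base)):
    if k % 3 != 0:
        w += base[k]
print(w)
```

k=0: skip
k=1: add 's' → 's'
k=2: add 'y' → 'sy'
k=3: skip
k=4: add 'n' → 'syn'
k=5: add 'c' → 'sync'
k=6: skip
k=7: add 'm' → 'syncm'

syncm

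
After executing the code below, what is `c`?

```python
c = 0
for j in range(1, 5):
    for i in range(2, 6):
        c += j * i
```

j=1,i=2: c = 0+2 = 2
j=1,i=3: c = 2+3 = 5
j=1,i=4: c = 5+4 = 9
j=1,i=5: c = 9+5 = 14
j=2,i=2: c = 14+4 = 18
j=2,i=3: c = 18+6 = 24
j=2,i=4: c = 24+8 = 32
j=2,i=5: c = 32+10 = 42
j=3,i=2: c = 42+6 = 48
j=3,i=3: c = 48+9 = 57
j=3,i=4: c = 57+12 = 69
j=3,i=5: c = 69+15 = 84
j=4,i=2: c = 84+8 = 92
j=4,i=3: c = 92+12 = 104
j=4,i=4: c = 104+16 = 120
j=4,i=5: c = 120+20 = 140

140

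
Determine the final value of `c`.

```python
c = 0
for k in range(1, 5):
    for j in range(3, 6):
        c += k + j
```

78

k=1,j=3: c = 0+4 = 4
k=1,j=4: c = 4+5 = 9
k=1,j=5: c = 9+6 = 15
k=2,j=3: c = 15+5 = 20
k=2,j=4: c = 20+6 = 26
k=2,j=5: c = 26+7 = 33
k=3,j=3: c = 33+6 = 39
k=3,j=4: c = 39+7 = 46
k=3,j=5: c = 46+8 = 54
k=4,j=3: c = 54+7 = 61
k=4,j=4: c = 61+8 = 69
k=4,j=5: c = 69+9 = 78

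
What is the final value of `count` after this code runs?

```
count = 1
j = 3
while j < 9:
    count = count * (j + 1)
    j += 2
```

j=3: count = 1*4 = 4
j=5: count = 4*6 = 24
j=7: count = 24*8 = 192

192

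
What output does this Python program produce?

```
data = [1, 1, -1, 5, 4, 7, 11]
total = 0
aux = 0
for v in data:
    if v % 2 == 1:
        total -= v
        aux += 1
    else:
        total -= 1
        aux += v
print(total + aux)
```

-15

v=1: odd, total = 0-1 = -1; aux=1
v=1: odd, total = (-1)-1 = -2; aux=2
v=-1: odd, total = (-2)-(-1) = -1; aux=3
v=5: odd, total = (-1)-5 = -6; aux=4
v=4: not odd, total = (-6)-1 = -7; aux=8
v=7: odd, total = (-7)-7 = -14; aux=9
v=11: odd, total = (-14)-11 = -25; aux=10
total+aux = (-25)+10 = -15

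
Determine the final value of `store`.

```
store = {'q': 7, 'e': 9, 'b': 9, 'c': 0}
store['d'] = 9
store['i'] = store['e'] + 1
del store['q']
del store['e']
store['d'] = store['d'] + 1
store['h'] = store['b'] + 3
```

store['d'] = 9 → {'q': 7, 'e': 9, 'b': 9, 'c': 0, 'd': 9}
store['i'] = store['e']+1 = 10 → {'q': 7, 'e': 9, 'b': 9, 'c': 0, 'd': 9, 'i': 10}
del 'q' → {'e': 9, 'b': 9, 'c': 0, 'd': 9, 'i': 10}
del 'e' → {'b': 9, 'c': 0, 'd': 9, 'i': 10}
store['d'] = store['d']+1 = 10 → {'b': 9, 'c': 0, 'd': 10, 'i': 10}
store['h'] = store['b']+3 = 12 → {'b': 9, 'c': 0, 'd': 10, 'i': 10, 'h': 12}

{'b': 9, 'c': 0, 'd': 10, 'i': 10, 'h': 12}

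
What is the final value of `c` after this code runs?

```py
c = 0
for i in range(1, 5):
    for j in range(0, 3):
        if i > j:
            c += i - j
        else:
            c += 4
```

31

i=1,j=0: 1>0, c = 0+1 = 1
i=1,j=1: not 1>1, c = 1+4 = 5
i=1,j=2: not 1>2, c = 5+4 = 9
i=2,j=0: 2>0, c = 9+2 = 11
i=2,j=1: 2>1, c = 11+1 = 12
i=2,j=2: not 2>2, c = 12+4 = 16
i=3,j=0: 3>0, c = 16+3 = 19
i=3,j=1: 3>1, c = 19+2 = 21
i=3,j=2: 3>2, c = 21+1 = 22
i=4,j=0: 4>0, c = 22+4 = 26
i=4,j=1: 4>1, c = 26+3 = 29
i=4,j=2: 4>2, c = 29+2 = 31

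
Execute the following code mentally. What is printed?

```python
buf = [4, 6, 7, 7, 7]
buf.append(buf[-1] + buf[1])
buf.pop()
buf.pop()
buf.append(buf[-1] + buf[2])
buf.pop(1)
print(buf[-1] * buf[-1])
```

196

append buf[-1]+buf[1] = 7+6 = 13 → [4, 6, 7, 7, 7, 13]
pop() removes 13 → [4, 6, 7, 7, 7]
pop() removes 7 → [4, 6, 7, 7]
append buf[-1]+buf[2] = 7+7 = 14 → [4, 6, 7, 7, 14]
pop(1) removes 6 → [4, 7, 7, 14]
buf[-1]*buf[-1] = 14*14 = 196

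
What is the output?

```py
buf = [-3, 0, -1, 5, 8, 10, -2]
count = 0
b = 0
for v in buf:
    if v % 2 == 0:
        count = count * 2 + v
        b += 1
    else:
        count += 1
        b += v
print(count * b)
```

410

v=-3: not even, count = 0+1 = 1; b=-3
v=0: even, count = 1*2+0 = 2; b=-2
v=-1: not even, count = 2+1 = 3; b=-3
v=5: not even, count = 3+1 = 4; b=2
v=8: even, count = 4*2+8 = 16; b=3
v=10: even, count = 16*2+10 = 42; b=4
v=-2: even, count = 42*2+(-2) = 82; b=5
count*b = 82*5 = 410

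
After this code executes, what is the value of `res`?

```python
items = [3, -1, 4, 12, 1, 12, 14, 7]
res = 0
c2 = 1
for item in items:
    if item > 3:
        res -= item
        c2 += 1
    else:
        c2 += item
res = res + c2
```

item=3: not >3; c2=4
item=-1: not >3; c2=3
item=4: >3, res = 0-4 = -4; c2=4
item=12: >3, res = (-4)-12 = -16; c2=5
item=1: not >3; c2=6
item=12: >3, res = (-16)-12 = -28; c2=7
item=14: >3, res = (-28)-14 = -42; c2=8
item=7: >3, res = (-42)-7 = -49; c2=9
res+c2 = (-49)+9 = -40

-40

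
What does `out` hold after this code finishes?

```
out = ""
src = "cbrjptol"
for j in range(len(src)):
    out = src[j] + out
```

'lotpjrbc'

j=0: prepend 'c' → 'c'
j=1: prepend 'b' → 'bc'
j=2: prepend 'r' → 'rbc'
j=3: prepend 'j' → 'jrbc'
j=4: prepend 'p' → 'pjrbc'
j=5: prepend 't' → 'tpjrbc'
j=6: prepend 'o' → 'otpjrbc'
j=7: prepend 'l' → 'lotpjrbc'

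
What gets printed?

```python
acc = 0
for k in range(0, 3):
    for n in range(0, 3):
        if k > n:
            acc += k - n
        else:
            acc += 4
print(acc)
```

28

k=0,n=0: not 0>0, acc = 0+4 = 4
k=0,n=1: not 0>1, acc = 4+4 = 8
k=0,n=2: not 0>2, acc = 8+4 = 12
k=1,n=0: 1>0, acc = 12+1 = 13
k=1,n=1: not 1>1, acc = 13+4 = 17
k=1,n=2: not 1>2, acc = 17+4 = 21
k=2,n=0: 2>0, acc = 21+2 = 23
k=2,n=1: 2>1, acc = 23+1 = 24
k=2,n=2: not 2>2, acc = 24+4 = 28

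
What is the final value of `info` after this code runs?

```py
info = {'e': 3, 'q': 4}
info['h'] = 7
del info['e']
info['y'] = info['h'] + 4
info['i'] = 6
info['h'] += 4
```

{'q': 4, 'h': 11, 'y': 11, 'i': 6}

info['h'] = 7 → {'e': 3, 'q': 4, 'h': 7}
del 'e' → {'q': 4, 'h': 7}
info['y'] = info['h']+4 = 11 → {'q': 4, 'h': 7, 'y': 11}
info['i'] = 6 → {'q': 4, 'h': 7, 'y': 11, 'i': 6}
info['h'] = 7+4 = 11 → {'q': 4, 'h': 11, 'y': 11, 'i': 6}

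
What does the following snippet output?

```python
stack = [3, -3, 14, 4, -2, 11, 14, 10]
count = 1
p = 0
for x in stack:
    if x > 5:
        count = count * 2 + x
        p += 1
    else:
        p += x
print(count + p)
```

216

x=3: not >5; p=3
x=-3: not >5; p=0
x=14: >5, count = 1*2+14 = 16; p=1
x=4: not >5; p=5
x=-2: not >5; p=3
x=11: >5, count = 16*2+11 = 43; p=4
x=14: >5, count = 43*2+14 = 100; p=5
x=10: >5, count = 100*2+10 = 210; p=6
count+p = 210+6 = 216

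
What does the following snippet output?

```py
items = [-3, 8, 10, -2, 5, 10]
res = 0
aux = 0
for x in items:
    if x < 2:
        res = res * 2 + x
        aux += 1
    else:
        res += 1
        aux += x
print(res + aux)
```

x=-3: <2, res = 0*2+(-3) = -3; aux=1
x=8: not <2, res = (-3)+1 = -2; aux=9
x=10: not <2, res = (-2)+1 = -1; aux=19
x=-2: <2, res = (-1)*2+(-2) = -4; aux=20
x=5: not <2, res = (-4)+1 = -3; aux=25
x=10: not <2, res = (-3)+1 = -2; aux=35
res+aux = (-2)+35 = 33

33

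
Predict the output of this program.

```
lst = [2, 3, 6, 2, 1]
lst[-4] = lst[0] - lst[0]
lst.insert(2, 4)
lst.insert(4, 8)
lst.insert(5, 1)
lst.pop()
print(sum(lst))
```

lst[-4] = lst[0]-lst[0] = 2-2 = 0 → [2, 0, 6, 2, 1]
insert 4 at 2 → [2, 0, 4, 6, 2, 1]
insert 8 at 4 → [2, 0, 4, 6, 8, 2, 1]
insert 1 at 5 → [2, 0, 4, 6, 8, 1, 2, 1]
pop() removes 1 → [2, 0, 4, 6, 8, 1, 2]
sum = 23

23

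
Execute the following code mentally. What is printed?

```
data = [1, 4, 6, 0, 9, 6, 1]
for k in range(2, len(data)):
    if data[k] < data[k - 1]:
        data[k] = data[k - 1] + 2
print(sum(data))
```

k=2: 6>=4, unchanged → [1, 4, 6, 0, 9, 6, 1]
k=3: 0<6, data[3] = 6+2 = 8 → [1, 4, 6, 8, 9, 6, 1]
k=4: 9>=8, unchanged → [1, 4, 6, 8, 9, 6, 1]
k=5: 6<9, data[5] = 9+2 = 11 → [1, 4, 6, 8, 9, 11, 1]
k=6: 1<11, data[6] = 11+2 = 13 → [1, 4, 6, 8, 9, 11, 13]
sum = 52

52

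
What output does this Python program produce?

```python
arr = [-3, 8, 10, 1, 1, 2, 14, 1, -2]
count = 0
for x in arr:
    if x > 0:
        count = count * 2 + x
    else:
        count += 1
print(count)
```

x=-3: not >0, count = 0+1 = 1
x=8: >0, count = 1*2+8 = 10
x=10: >0, count = 10*2+10 = 30
x=1: >0, count = 30*2+1 = 61
x=1: >0, count = 61*2+1 = 123
x=2: >0, count = 123*2+2 = 248
x=14: >0, count = 248*2+14 = 510
x=1: >0, count = 510*2+1 = 1021
x=-2: not >0, count = 1021+1 = 1022

1022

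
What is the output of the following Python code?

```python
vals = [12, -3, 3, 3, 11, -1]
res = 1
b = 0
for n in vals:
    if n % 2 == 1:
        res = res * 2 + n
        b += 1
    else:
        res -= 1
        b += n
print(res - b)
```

-8

n=12: not odd, res = 1-1 = 0; b=12
n=-3: odd, res = 0*2+(-3) = -3; b=13
n=3: odd, res = (-3)*2+3 = -3; b=14
n=3: odd, res = (-3)*2+3 = -3; b=15
n=11: odd, res = (-3)*2+11 = 5; b=16
n=-1: odd, res = 5*2+(-1) = 9; b=17
res-b = 9-17 = -8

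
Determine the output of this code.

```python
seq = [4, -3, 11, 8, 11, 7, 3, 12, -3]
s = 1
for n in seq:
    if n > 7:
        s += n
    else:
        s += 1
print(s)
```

48

n=4: not >7, s = 1+1 = 2
n=-3: not >7, s = 2+1 = 3
n=11: >7, s = 3+11 = 14
n=8: >7, s = 14+8 = 22
n=11: >7, s = 22+11 = 33
n=7: not >7, s = 33+1 = 34
n=3: not >7, s = 34+1 = 35
n=12: >7, s = 35+12 = 47
n=-3: not >7, s = 47+1 = 48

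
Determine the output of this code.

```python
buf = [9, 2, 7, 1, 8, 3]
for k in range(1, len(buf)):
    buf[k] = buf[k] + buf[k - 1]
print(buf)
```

k=1: buf[1] = 2+9 = 11 → [9, 11, 7, 1, 8, 3]
k=2: buf[2] = 7+11 = 18 → [9, 11, 18, 1, 8, 3]
k=3: buf[3] = 1+18 = 19 → [9, 11, 18, 19, 8, 3]
k=4: buf[4] = 8+19 = 27 → [9, 11, 18, 19, 27, 3]
k=5: buf[5] = 3+27 = 30 → [9, 11, 18, 19, 27, 30]

[9, 11, 18, 19, 27, 30]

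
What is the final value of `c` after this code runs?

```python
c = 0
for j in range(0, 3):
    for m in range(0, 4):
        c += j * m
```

18

j=0,m=0: c = 0+0 = 0
j=0,m=1: c = 0+0 = 0
j=0,m=2: c = 0+0 = 0
j=0,m=3: c = 0+0 = 0
j=1,m=0: c = 0+0 = 0
j=1,m=1: c = 0+1 = 1
j=1,m=2: c = 1+2 = 3
j=1,m=3: c = 3+3 = 6
j=2,m=0: c = 6+0 = 6
j=2,m=1: c = 6+2 = 8
j=2,m=2: c = 8+4 = 12
j=2,m=3: c = 12+6 = 18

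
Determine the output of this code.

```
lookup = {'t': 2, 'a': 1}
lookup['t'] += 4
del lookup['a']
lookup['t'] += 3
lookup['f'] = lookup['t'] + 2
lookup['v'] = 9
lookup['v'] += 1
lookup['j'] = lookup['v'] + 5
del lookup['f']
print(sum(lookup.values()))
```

34

lookup['t'] = 2+4 = 6 → {'t': 6, 'a': 1}
del 'a' → {'t': 6}
lookup['t'] = 6+3 = 9 → {'t': 9}
lookup['f'] = lookup['t']+2 = 11 → {'t': 9, 'f': 11}
lookup['v'] = 9 → {'t': 9, 'f': 11, 'v': 9}
lookup['v'] = 9+1 = 10 → {'t': 9, 'f': 11, 'v': 10}
lookup['j'] = lookup['v']+5 = 15 → {'t': 9, 'f': 11, 'v': 10, 'j': 15}
del 'f' → {'t': 9, 'v': 10, 'j': 15}
sum of values = 34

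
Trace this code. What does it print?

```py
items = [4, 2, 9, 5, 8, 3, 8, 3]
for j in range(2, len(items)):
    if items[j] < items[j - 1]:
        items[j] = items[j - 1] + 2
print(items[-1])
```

19

j=2: 9>=2, unchanged → [4, 2, 9, 5, 8, 3, 8, 3]
j=3: 5<9, items[3] = 9+2 = 11 → [4, 2, 9, 11, 8, 3, 8, 3]
j=4: 8<11, items[4] = 11+2 = 13 → [4, 2, 9, 11, 13, 3, 8, 3]
j=5: 3<13, items[5] = 13+2 = 15 → [4, 2, 9, 11, 13, 15, 8, 3]
j=6: 8<15, items[6] = 15+2 = 17 → [4, 2, 9, 11, 13, 15, 17, 3]
j=7: 3<17, items[7] = 17+2 = 19 → [4, 2, 9, 11, 13, 15, 17, 19]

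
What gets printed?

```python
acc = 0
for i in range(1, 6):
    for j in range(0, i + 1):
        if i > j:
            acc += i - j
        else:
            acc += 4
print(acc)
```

55

i=1,j=0: 1>0, acc = 0+1 = 1
i=1,j=1: not 1>1, acc = 1+4 = 5
i=2,j=0: 2>0, acc = 5+2 = 7
i=2,j=1: 2>1, acc = 7+1 = 8
i=2,j=2: not 2>2, acc = 8+4 = 12
i=3,j=0: 3>0, acc = 12+3 = 15
i=3,j=1: 3>1, acc = 15+2 = 17
i=3,j=2: 3>2, acc = 17+1 = 18
i=3,j=3: not 3>3, acc = 18+4 = 22
i=4,j=0: 4>0, acc = 22+4 = 26
i=4,j=1: 4>1, acc = 26+3 = 29
i=4,j=2: 4>2, acc = 29+2 = 31
i=4,j=3: 4>3, acc = 31+1 = 32
i=4,j=4: not 4>4, acc = 32+4 = 36
i=5,j=0: 5>0, acc = 36+5 = 41
i=5,j=1: 5>1, acc = 41+4 = 45
i=5,j=2: 5>2, acc = 45+3 = 48
i=5,j=3: 5>3, acc = 48+2 = 50
i=5,j=4: 5>4, acc = 50+1 = 51
i=5,j=5: not 5>5, acc = 51+4 = 55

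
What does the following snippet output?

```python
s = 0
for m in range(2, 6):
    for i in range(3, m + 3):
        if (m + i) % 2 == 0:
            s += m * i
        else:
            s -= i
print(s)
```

122

m=2,i=3: odd sum, s = 0-3 = -3
m=2,i=4: even sum, s = (-3)+8 = 5
m=3,i=3: even sum, s = 5+9 = 14
m=3,i=4: odd sum, s = 14-4 = 10
m=3,i=5: even sum, s = 10+15 = 25
m=4,i=3: odd sum, s = 25-3 = 22
m=4,i=4: even sum, s = 22+16 = 38
m=4,i=5: odd sum, s = 38-5 = 33
m=4,i=6: even sum, s = 33+24 = 57
m=5,i=3: even sum, s = 57+15 = 72
m=5,i=4: odd sum, s = 72-4 = 68
m=5,i=5: even sum, s = 68+25 = 93
m=5,i=6: odd sum, s = 93-6 = 87
m=5,i=7: even sum, s = 87+35 = 122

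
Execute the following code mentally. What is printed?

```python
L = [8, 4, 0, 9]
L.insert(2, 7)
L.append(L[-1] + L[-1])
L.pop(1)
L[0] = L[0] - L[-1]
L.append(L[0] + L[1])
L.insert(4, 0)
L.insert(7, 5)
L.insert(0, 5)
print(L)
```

insert 7 at 2 → [8, 4, 7, 0, 9]
append L[-1]+L[-1] = 9+9 = 18 → [8, 4, 7, 0, 9, 18]
pop(1) removes 4 → [8, 7, 0, 9, 18]
L[0] = L[0]-L[-1] = 8-18 = -10 → [-10, 7, 0, 9, 18]
append L[0]+L[1] = (-10)+7 = -3 → [-10, 7, 0, 9, 18, -3]
insert 0 at 4 → [-10, 7, 0, 9, 0, 18, -3]
insert 5 at 7 → [-10, 7, 0, 9, 0, 18, -3, 5]
insert 5 at 0 → [5, -10, 7, 0, 9, 0, 18, -3, 5]

[5, -10, 7, 0, 9, 0, 18, -3, 5]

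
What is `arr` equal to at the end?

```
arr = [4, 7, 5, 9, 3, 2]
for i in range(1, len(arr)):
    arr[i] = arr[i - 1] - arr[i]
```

i=1: arr[1] = 4-7 = -3 → [4, -3, 5, 9, 3, 2]
i=2: arr[2] = (-3)-5 = -8 → [4, -3, -8, 9, 3, 2]
i=3: arr[3] = (-8)-9 = -17 → [4, -3, -8, -17, 3, 2]
i=4: arr[4] = (-17)-3 = -20 → [4, -3, -8, -17, -20, 2]
i=5: arr[5] = (-20)-2 = -22 → [4, -3, -8, -17, -20, -22]

[4, -3, -8, -17, -20, -22]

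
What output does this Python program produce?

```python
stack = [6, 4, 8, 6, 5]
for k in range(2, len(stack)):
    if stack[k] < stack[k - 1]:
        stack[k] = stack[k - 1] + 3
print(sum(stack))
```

k=2: 8>=4, unchanged → [6, 4, 8, 6, 5]
k=3: 6<8, stack[3] = 8+3 = 11 → [6, 4, 8, 11, 5]
k=4: 5<11, stack[4] = 11+3 = 14 → [6, 4, 8, 11, 14]
sum = 43

43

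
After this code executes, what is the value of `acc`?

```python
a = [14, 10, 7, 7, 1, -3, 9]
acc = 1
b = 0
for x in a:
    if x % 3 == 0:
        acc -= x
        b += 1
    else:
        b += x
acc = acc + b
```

36

x=14: not %3==0; b=14
x=10: not %3==0; b=24
x=7: not %3==0; b=31
x=7: not %3==0; b=38
x=1: not %3==0; b=39
x=-3: %3==0, acc = 1-(-3) = 4; b=40
x=9: %3==0, acc = 4-9 = -5; b=41
acc+b = (-5)+41 = 36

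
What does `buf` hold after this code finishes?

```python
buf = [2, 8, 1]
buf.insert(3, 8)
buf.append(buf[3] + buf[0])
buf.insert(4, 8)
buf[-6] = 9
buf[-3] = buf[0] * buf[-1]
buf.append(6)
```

[9, 8, 1, 90, 8, 10, 6]

insert 8 at 3 → [2, 8, 1, 8]
append buf[3]+buf[0] = 8+2 = 10 → [2, 8, 1, 8, 10]
insert 8 at 4 → [2, 8, 1, 8, 8, 10]
buf[-6] = 9 → [9, 8, 1, 8, 8, 10]
buf[-3] = buf[0]*buf[-1] = 9*10 = 90 → [9, 8, 1, 90, 8, 10]
append 6 → [9, 8, 1, 90, 8, 10, 6]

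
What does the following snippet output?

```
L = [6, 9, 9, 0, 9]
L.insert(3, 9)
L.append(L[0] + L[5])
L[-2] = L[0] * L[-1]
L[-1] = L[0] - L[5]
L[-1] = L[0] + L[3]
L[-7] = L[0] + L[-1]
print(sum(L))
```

153

insert 9 at 3 → [6, 9, 9, 9, 0, 9]
append L[0]+L[5] = 6+9 = 15 → [6, 9, 9, 9, 0, 9, 15]
L[-2] = L[0]*L[-1] = 6*15 = 90 → [6, 9, 9, 9, 0, 90, 15]
L[-1] = L[0]-L[5] = 6-90 = -84 → [6, 9, 9, 9, 0, 90, -84]
L[-1] = L[0]+L[3] = 6+9 = 15 → [6, 9, 9, 9, 0, 90, 15]
L[-7] = L[0]+L[-1] = 6+15 = 21 → [21, 9, 9, 9, 0, 90, 15]
sum = 153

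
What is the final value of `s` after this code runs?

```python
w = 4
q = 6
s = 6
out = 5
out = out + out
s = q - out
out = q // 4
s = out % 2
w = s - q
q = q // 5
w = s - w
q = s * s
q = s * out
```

out = 5+5 = 10
s = 6-10 = -4
out = 6//4 = 1
s = 1%2 = 1
w = 1-6 = -5
q = 6//5 = 1
w = 1-(-5) = 6
q = 1*1 = 1
q = 1*1 = 1

1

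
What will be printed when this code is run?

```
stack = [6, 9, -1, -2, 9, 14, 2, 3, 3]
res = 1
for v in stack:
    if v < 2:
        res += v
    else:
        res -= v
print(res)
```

-48

v=6: not <2, res = 1-6 = -5
v=9: not <2, res = (-5)-9 = -14
v=-1: <2, res = (-14)+(-1) = -15
v=-2: <2, res = (-15)+(-2) = -17
v=9: not <2, res = (-17)-9 = -26
v=14: not <2, res = (-26)-14 = -40
v=2: not <2, res = (-40)-2 = -42
v=3: not <2, res = (-42)-3 = -45
v=3: not <2, res = (-45)-3 = -48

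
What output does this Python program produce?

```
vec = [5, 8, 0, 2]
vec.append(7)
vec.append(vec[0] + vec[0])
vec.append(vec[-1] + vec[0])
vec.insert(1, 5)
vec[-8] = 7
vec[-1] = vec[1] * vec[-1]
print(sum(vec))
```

114

append 7 → [5, 8, 0, 2, 7]
append vec[0]+vec[0] = 5+5 = 10 → [5, 8, 0, 2, 7, 10]
append vec[-1]+vec[0] = 10+5 = 15 → [5, 8, 0, 2, 7, 10, 15]
insert 5 at 1 → [5, 5, 8, 0, 2, 7, 10, 15]
vec[-8] = 7 → [7, 5, 8, 0, 2, 7, 10, 15]
vec[-1] = vec[1]*vec[-1] = 5*15 = 75 → [7, 5, 8, 0, 2, 7, 10, 75]
sum = 114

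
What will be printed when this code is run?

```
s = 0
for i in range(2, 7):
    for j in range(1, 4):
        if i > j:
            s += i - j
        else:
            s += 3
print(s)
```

i=2,j=1: 2>1, s = 0+1 = 1
i=2,j=2: not 2>2, s = 1+3 = 4
i=2,j=3: not 2>3, s = 4+3 = 7
i=3,j=1: 3>1, s = 7+2 = 9
i=3,j=2: 3>2, s = 9+1 = 10
i=3,j=3: not 3>3, s = 10+3 = 13
i=4,j=1: 4>1, s = 13+3 = 16
i=4,j=2: 4>2, s = 16+2 = 18
i=4,j=3: 4>3, s = 18+1 = 19
i=5,j=1: 5>1, s = 19+4 = 23
i=5,j=2: 5>2, s = 23+3 = 26
i=5,j=3: 5>3, s = 26+2 = 28
i=6,j=1: 6>1, s = 28+5 = 33
i=6,j=2: 6>2, s = 33+4 = 37
i=6,j=3: 6>3, s = 37+3 = 40

40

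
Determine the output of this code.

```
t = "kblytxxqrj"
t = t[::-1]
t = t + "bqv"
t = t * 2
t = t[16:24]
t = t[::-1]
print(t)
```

reverse → 'jrqxxtylbk'
+ 'bqv' → 'jrqxxtylbkbqv'
repeat ×2 → 'jrqxxtylbkbqvjrqxxtylbkbqv'
slice [16:24] → 'xxtylbkb'
reverse → 'bkblytxx'

bkblytxx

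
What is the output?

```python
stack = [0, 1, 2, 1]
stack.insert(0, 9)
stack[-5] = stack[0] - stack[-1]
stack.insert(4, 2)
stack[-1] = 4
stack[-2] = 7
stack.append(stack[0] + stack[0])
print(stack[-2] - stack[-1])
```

insert 9 at 0 → [9, 0, 1, 2, 1]
stack[-5] = stack[0]-stack[-1] = 9-1 = 8 → [8, 0, 1, 2, 1]
insert 2 at 4 → [8, 0, 1, 2, 2, 1]
stack[-1] = 4 → [8, 0, 1, 2, 2, 4]
stack[-2] = 7 → [8, 0, 1, 2, 7, 4]
append stack[0]+stack[0] = 8+8 = 16 → [8, 0, 1, 2, 7, 4, 16]
stack[-2]-stack[-1] = 4-16 = -12

-12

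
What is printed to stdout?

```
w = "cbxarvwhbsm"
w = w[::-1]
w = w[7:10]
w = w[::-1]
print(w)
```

reverse → 'msbhwvraxbc'
slice [7:10] → 'axb'
reverse → 'bxa'

bxa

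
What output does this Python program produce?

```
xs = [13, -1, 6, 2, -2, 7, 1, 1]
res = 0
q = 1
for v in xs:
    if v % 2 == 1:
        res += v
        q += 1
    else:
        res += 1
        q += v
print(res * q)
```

v=13: odd, res = 0+13 = 13; q=2
v=-1: odd, res = 13+(-1) = 12; q=3
v=6: not odd, res = 12+1 = 13; q=9
v=2: not odd, res = 13+1 = 14; q=11
v=-2: not odd, res = 14+1 = 15; q=9
v=7: odd, res = 15+7 = 22; q=10
v=1: odd, res = 22+1 = 23; q=11
v=1: odd, res = 23+1 = 24; q=12
res*q = 24*12 = 288

288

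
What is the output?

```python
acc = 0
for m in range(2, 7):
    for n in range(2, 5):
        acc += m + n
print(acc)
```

105

m=2,n=2: acc = 0+4 = 4
m=2,n=3: acc = 4+5 = 9
m=2,n=4: acc = 9+6 = 15
m=3,n=2: acc = 15+5 = 20
m=3,n=3: acc = 20+6 = 26
m=3,n=4: acc = 26+7 = 33
m=4,n=2: acc = 33+6 = 39
m=4,n=3: acc = 39+7 = 46
m=4,n=4: acc = 46+8 = 54
m=5,n=2: acc = 54+7 = 61
m=5,n=3: acc = 61+8 = 69
m=5,n=4: acc = 69+9 = 78
m=6,n=2: acc = 78+8 = 86
m=6,n=3: acc = 86+9 = 95
m=6,n=4: acc = 95+10 = 105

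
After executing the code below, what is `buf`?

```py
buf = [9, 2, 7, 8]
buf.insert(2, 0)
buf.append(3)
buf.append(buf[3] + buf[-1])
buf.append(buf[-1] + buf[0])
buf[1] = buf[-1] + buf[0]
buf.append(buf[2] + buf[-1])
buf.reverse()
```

insert 0 at 2 → [9, 2, 0, 7, 8]
append 3 → [9, 2, 0, 7, 8, 3]
append buf[3]+buf[-1] = 7+3 = 10 → [9, 2, 0, 7, 8, 3, 10]
append buf[-1]+buf[0] = 10+9 = 19 → [9, 2, 0, 7, 8, 3, 10, 19]
buf[1] = buf[-1]+buf[0] = 19+9 = 28 → [9, 28, 0, 7, 8, 3, 10, 19]
append buf[2]+buf[-1] = 0+19 = 19 → [9, 28, 0, 7, 8, 3, 10, 19, 19]
reverse → [19, 19, 10, 3, 8, 7, 0, 28, 9]

[19, 19, 10, 3, 8, 7, 0, 28, 9]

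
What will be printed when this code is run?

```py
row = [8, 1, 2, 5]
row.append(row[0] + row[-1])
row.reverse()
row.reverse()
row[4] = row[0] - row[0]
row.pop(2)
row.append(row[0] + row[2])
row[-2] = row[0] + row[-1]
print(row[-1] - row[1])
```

12

append row[0]+row[-1] = 8+5 = 13 → [8, 1, 2, 5, 13]
reverse → [13, 5, 2, 1, 8]
reverse → [8, 1, 2, 5, 13]
row[4] = row[0]-row[0] = 8-8 = 0 → [8, 1, 2, 5, 0]
pop(2) removes 2 → [8, 1, 5, 0]
append row[0]+row[2] = 8+5 = 13 → [8, 1, 5, 0, 13]
row[-2] = row[0]+row[-1] = 8+13 = 21 → [8, 1, 5, 21, 13]
row[-1]-row[1] = 13-1 = 12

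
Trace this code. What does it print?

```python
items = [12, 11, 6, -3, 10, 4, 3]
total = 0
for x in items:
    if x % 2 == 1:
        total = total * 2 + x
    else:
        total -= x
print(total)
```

-107

x=12: not odd, total = 0-12 = -12
x=11: odd, total = (-12)*2+11 = -13
x=6: not odd, total = (-13)-6 = -19
x=-3: odd, total = (-19)*2+(-3) = -41
x=10: not odd, total = (-41)-10 = -51
x=4: not odd, total = (-51)-4 = -55
x=3: odd, total = (-55)*2+3 = -107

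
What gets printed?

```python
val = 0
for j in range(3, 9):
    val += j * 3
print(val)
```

99

j=3: val = 0+3*3 = 9
j=4: val = 9+4*3 = 21
j=5: val = 21+5*3 = 36
j=6: val = 36+6*3 = 54
j=7: val = 54+7*3 = 75
j=8: val = 75+8*3 = 99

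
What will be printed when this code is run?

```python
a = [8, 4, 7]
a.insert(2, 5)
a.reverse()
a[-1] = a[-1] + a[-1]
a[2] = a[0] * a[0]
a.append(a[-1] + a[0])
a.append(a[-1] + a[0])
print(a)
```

insert 5 at 2 → [8, 4, 5, 7]
reverse → [7, 5, 4, 8]
a[-1] = a[-1]+a[-1] = 8+8 = 16 → [7, 5, 4, 16]
a[2] = a[0]*a[0] = 7*7 = 49 → [7, 5, 49, 16]
append a[-1]+a[0] = 16+7 = 23 → [7, 5, 49, 16, 23]
append a[-1]+a[0] = 23+7 = 30 → [7, 5, 49, 16, 23, 30]

[7, 5, 49, 16, 23, 30]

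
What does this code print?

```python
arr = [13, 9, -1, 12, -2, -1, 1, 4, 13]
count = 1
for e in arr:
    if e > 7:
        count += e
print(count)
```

e=13: >7, count = 1+13 = 14
e=9: >7, count = 14+9 = 23
e=-1: not >7
e=12: >7, count = 23+12 = 35
e=-2: not >7
e=-1: not >7
e=1: not >7
e=4: not >7
e=13: >7, count = 35+13 = 48

48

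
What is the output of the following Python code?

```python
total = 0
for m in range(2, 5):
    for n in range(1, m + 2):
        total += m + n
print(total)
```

m=2,n=1: total = 0+3 = 3
m=2,n=2: total = 3+4 = 7
m=2,n=3: total = 7+5 = 12
m=3,n=1: total = 12+4 = 16
m=3,n=2: total = 16+5 = 21
m=3,n=3: total = 21+6 = 27
m=3,n=4: total = 27+7 = 34
m=4,n=1: total = 34+5 = 39
m=4,n=2: total = 39+6 = 45
m=4,n=3: total = 45+7 = 52
m=4,n=4: total = 52+8 = 60
m=4,n=5: total = 60+9 = 69

69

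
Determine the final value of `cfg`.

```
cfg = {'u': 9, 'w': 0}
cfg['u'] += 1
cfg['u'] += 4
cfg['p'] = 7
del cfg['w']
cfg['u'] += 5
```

cfg['u'] = 9+1 = 10 → {'u': 10, 'w': 0}
cfg['u'] = 10+4 = 14 → {'u': 14, 'w': 0}
cfg['p'] = 7 → {'u': 14, 'w': 0, 'p': 7}
del 'w' → {'u': 14, 'p': 7}
cfg['u'] = 14+5 = 19 → {'u': 19, 'p': 7}

{'u': 19, 'p': 7}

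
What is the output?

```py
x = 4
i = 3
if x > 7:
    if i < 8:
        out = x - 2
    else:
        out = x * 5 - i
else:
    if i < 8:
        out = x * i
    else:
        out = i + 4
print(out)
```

12

x=4, i=3
x > 7 is False; i < 8 is True
→ out = x * i = 12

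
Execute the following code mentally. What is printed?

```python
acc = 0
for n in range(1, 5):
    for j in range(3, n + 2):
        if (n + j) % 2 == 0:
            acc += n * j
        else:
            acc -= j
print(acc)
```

n=2,j=3: odd sum, acc = 0-3 = -3
n=3,j=3: even sum, acc = (-3)+9 = 6
n=3,j=4: odd sum, acc = 6-4 = 2
n=4,j=3: odd sum, acc = 2-3 = -1
n=4,j=4: even sum, acc = (-1)+16 = 15
n=4,j=5: odd sum, acc = 15-5 = 10

10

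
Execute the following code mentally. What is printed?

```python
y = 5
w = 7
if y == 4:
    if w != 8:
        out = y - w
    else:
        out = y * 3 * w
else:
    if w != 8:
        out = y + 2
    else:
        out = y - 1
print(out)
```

7

y=5, w=7
y == 4 is False; w != 8 is True
→ out = y + 2 = 7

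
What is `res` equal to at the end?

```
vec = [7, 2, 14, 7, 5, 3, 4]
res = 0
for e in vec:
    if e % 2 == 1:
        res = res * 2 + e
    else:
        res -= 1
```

80

e=7: odd, res = 0*2+7 = 7
e=2: not odd, res = 7-1 = 6
e=14: not odd, res = 6-1 = 5
e=7: odd, res = 5*2+7 = 17
e=5: odd, res = 17*2+5 = 39
e=3: odd, res = 39*2+3 = 81
e=4: not odd, res = 81-1 = 80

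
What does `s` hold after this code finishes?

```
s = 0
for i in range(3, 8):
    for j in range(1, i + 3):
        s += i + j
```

i=3,j=1: s = 0+4 = 4
i=3,j=2: s = 4+5 = 9
i=3,j=3: s = 9+6 = 15
i=3,j=4: s = 15+7 = 22
i=3,j=5: s = 22+8 = 30
i=4,j=1: s = 30+5 = 35
i=4,j=2: s = 35+6 = 41
i=4,j=3: s = 41+7 = 48
i=4,j=4: s = 48+8 = 56
i=4,j=5: s = 56+9 = 65
i=4,j=6: s = 65+10 = 75
i=5,j=1: s = 75+6 = 81
i=5,j=2: s = 81+7 = 88
i=5,j=3: s = 88+8 = 96
i=5,j=4: s = 96+9 = 105
i=5,j=5: s = 105+10 = 115
i=5,j=6: s = 115+11 = 126
i=5,j=7: s = 126+12 = 138
i=6,j=1: s = 138+7 = 145
i=6,j=2: s = 145+8 = 153
i=6,j=3: s = 153+9 = 162
i=6,j=4: s = 162+10 = 172
i=6,j=5: s = 172+11 = 183
i=6,j=6: s = 183+12 = 195
i=6,j=7: s = 195+13 = 208
i=6,j=8: s = 208+14 = 222
i=7,j=1: s = 222+8 = 230
i=7,j=2: s = 230+9 = 239
i=7,j=3: s = 239+10 = 249
i=7,j=4: s = 249+11 = 260
i=7,j=5: s = 260+12 = 272
i=7,j=6: s = 272+13 = 285
i=7,j=7: s = 285+14 = 299
i=7,j=8: s = 299+15 = 314
i=7,j=9: s = 314+16 = 330

330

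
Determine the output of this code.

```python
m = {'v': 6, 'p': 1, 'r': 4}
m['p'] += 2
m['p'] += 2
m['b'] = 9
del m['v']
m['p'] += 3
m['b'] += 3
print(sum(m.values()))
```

24

m['p'] = 1+2 = 3 → {'v': 6, 'p': 3, 'r': 4}
m['p'] = 3+2 = 5 → {'v': 6, 'p': 5, 'r': 4}
m['b'] = 9 → {'v': 6, 'p': 5, 'r': 4, 'b': 9}
del 'v' → {'p': 5, 'r': 4, 'b': 9}
m['p'] = 5+3 = 8 → {'p': 8, 'r': 4, 'b': 9}
m['b'] = 9+3 = 12 → {'p': 8, 'r': 4, 'b': 12}
sum of values = 24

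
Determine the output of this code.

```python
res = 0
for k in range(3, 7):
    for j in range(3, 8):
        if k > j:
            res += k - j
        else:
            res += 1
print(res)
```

24

k=3,j=3: not 3>3, res = 0+1 = 1
k=3,j=4: not 3>4, res = 1+1 = 2
k=3,j=5: not 3>5, res = 2+1 = 3
k=3,j=6: not 3>6, res = 3+1 = 4
k=3,j=7: not 3>7, res = 4+1 = 5
k=4,j=3: 4>3, res = 5+1 = 6
k=4,j=4: not 4>4, res = 6+1 = 7
k=4,j=5: not 4>5, res = 7+1 = 8
k=4,j=6: not 4>6, res = 8+1 = 9
k=4,j=7: not 4>7, res = 9+1 = 10
k=5,j=3: 5>3, res = 10+2 = 12
k=5,j=4: 5>4, res = 12+1 = 13
k=5,j=5: not 5>5, res = 13+1 = 14
k=5,j=6: not 5>6, res = 14+1 = 15
k=5,j=7: not 5>7, res = 15+1 = 16
k=6,j=3: 6>3, res = 16+3 = 19
k=6,j=4: 6>4, res = 19+2 = 21
k=6,j=5: 6>5, res = 21+1 = 22
k=6,j=6: not 6>6, res = 22+1 = 23
k=6,j=7: not 6>7, res = 23+1 = 24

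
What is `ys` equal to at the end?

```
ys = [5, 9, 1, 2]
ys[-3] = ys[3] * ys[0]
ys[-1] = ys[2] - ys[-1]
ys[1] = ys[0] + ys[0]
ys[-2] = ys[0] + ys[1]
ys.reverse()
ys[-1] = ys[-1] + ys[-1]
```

[-1, 15, 10, 10]

ys[-3] = ys[3]*ys[0] = 2*5 = 10 → [5, 10, 1, 2]
ys[-1] = ys[2]-ys[-1] = 1-2 = -1 → [5, 10, 1, -1]
ys[1] = ys[0]+ys[0] = 5+5 = 10 → [5, 10, 1, -1]
ys[-2] = ys[0]+ys[1] = 5+10 = 15 → [5, 10, 15, -1]
reverse → [-1, 15, 10, 5]
ys[-1] = ys[-1]+ys[-1] = 5+5 = 10 → [-1, 15, 10, 10]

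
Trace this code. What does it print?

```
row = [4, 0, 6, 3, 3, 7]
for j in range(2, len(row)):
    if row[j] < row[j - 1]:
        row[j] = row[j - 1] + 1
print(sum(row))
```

34

j=2: 6>=0, unchanged → [4, 0, 6, 3, 3, 7]
j=3: 3<6, row[3] = 6+1 = 7 → [4, 0, 6, 7, 3, 7]
j=4: 3<7, row[4] = 7+1 = 8 → [4, 0, 6, 7, 8, 7]
j=5: 7<8, row[5] = 8+1 = 9 → [4, 0, 6, 7, 8, 9]
sum = 34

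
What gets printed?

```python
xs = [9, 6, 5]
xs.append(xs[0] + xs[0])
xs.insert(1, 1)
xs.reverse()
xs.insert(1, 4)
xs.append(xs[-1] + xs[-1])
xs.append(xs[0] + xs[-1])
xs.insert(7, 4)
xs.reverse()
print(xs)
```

append xs[0]+xs[0] = 9+9 = 18 → [9, 6, 5, 18]
insert 1 at 1 → [9, 1, 6, 5, 18]
reverse → [18, 5, 6, 1, 9]
insert 4 at 1 → [18, 4, 5, 6, 1, 9]
append xs[-1]+xs[-1] = 9+9 = 18 → [18, 4, 5, 6, 1, 9, 18]
append xs[0]+xs[-1] = 18+18 = 36 → [18, 4, 5, 6, 1, 9, 18, 36]
insert 4 at 7 → [18, 4, 5, 6, 1, 9, 18, 4, 36]
reverse → [36, 4, 18, 9, 1, 6, 5, 4, 18]

[36, 4, 18, 9, 1, 6, 5, 4, 18]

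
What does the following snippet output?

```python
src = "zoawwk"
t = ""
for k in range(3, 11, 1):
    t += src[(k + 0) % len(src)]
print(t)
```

k=3: add src[3]='w' → 'w'
k=4: add src[4]='w' → 'ww'
k=5: add src[5]='k' → 'wwk'
k=6: add src[0]='z' → 'wwkz'
k=7: add src[1]='o' → 'wwkzo'
k=8: add src[2]='a' → 'wwkzoa'
k=9: add src[3]='w' → 'wwkzoaw'
k=10: add src[4]='w' → 'wwkzoaww'

wwkzoaww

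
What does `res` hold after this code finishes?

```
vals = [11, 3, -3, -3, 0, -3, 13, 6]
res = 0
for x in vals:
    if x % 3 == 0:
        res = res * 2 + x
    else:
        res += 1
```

90

x=11: not %3==0, res = 0+1 = 1
x=3: %3==0, res = 1*2+3 = 5
x=-3: %3==0, res = 5*2+(-3) = 7
x=-3: %3==0, res = 7*2+(-3) = 11
x=0: %3==0, res = 11*2+0 = 22
x=-3: %3==0, res = 22*2+(-3) = 41
x=13: not %3==0, res = 41+1 = 42
x=6: %3==0, res = 42*2+6 = 90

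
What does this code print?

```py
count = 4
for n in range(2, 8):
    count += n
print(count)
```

31

n=2: count = 4+2 = 6
n=3: count = 6+3 = 9
n=4: count = 9+4 = 13
n=5: count = 13+5 = 18
n=6: count = 18+6 = 24
n=7: count = 24+7 = 31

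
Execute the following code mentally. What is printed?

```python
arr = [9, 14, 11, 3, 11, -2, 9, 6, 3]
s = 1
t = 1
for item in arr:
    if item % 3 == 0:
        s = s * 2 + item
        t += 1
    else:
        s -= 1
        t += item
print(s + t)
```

243

item=9: %3==0, s = 1*2+9 = 11; t=2
item=14: not %3==0, s = 11-1 = 10; t=16
item=11: not %3==0, s = 10-1 = 9; t=27
item=3: %3==0, s = 9*2+3 = 21; t=28
item=11: not %3==0, s = 21-1 = 20; t=39
item=-2: not %3==0, s = 20-1 = 19; t=37
item=9: %3==0, s = 19*2+9 = 47; t=38
item=6: %3==0, s = 47*2+6 = 100; t=39
item=3: %3==0, s = 100*2+3 = 203; t=40
s+t = 203+40 = 243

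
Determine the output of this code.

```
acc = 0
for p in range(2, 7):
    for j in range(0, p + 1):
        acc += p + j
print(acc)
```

165

p=2,j=0: acc = 0+2 = 2
p=2,j=1: acc = 2+3 = 5
p=2,j=2: acc = 5+4 = 9
p=3,j=0: acc = 9+3 = 12
p=3,j=1: acc = 12+4 = 16
p=3,j=2: acc = 16+5 = 21
p=3,j=3: acc = 21+6 = 27
p=4,j=0: acc = 27+4 = 31
p=4,j=1: acc = 31+5 = 36
p=4,j=2: acc = 36+6 = 42
p=4,j=3: acc = 42+7 = 49
p=4,j=4: acc = 49+8 = 57
p=5,j=0: acc = 57+5 = 62
p=5,j=1: acc = 62+6 = 68
p=5,j=2: acc = 68+7 = 75
p=5,j=3: acc = 75+8 = 83
p=5,j=4: acc = 83+9 = 92
p=5,j=5: acc = 92+10 = 102
p=6,j=0: acc = 102+6 = 108
p=6,j=1: acc = 108+7 = 115
p=6,j=2: acc = 115+8 = 123
p=6,j=3: acc = 123+9 = 132
p=6,j=4: acc = 132+10 = 142
p=6,j=5: acc = 142+11 = 153
p=6,j=6: acc = 153+12 = 165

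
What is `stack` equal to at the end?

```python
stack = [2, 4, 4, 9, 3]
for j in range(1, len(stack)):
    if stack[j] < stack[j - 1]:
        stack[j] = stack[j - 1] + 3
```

[2, 4, 4, 9, 12]

j=1: 4>=2, unchanged → [2, 4, 4, 9, 3]
j=2: 4>=4, unchanged → [2, 4, 4, 9, 3]
j=3: 9>=4, unchanged → [2, 4, 4, 9, 3]
j=4: 3<9, stack[4] = 9+3 = 12 → [2, 4, 4, 9, 12]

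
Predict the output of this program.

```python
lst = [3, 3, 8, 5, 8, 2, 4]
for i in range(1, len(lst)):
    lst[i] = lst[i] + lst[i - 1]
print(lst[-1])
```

i=1: lst[1] = 3+3 = 6 → [3, 6, 8, 5, 8, 2, 4]
i=2: lst[2] = 8+6 = 14 → [3, 6, 14, 5, 8, 2, 4]
i=3: lst[3] = 5+14 = 19 → [3, 6, 14, 19, 8, 2, 4]
i=4: lst[4] = 8+19 = 27 → [3, 6, 14, 19, 27, 2, 4]
i=5: lst[5] = 2+27 = 29 → [3, 6, 14, 19, 27, 29, 4]
i=6: lst[6] = 4+29 = 33 → [3, 6, 14, 19, 27, 29, 33]

33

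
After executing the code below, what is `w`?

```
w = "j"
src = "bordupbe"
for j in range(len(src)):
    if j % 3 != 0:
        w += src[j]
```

j=0: skip
j=1: add 'o' → 'jo'
j=2: add 'r' → 'jor'
j=3: skip
j=4: add 'u' → 'joru'
j=5: add 'p' → 'jorup'
j=6: skip
j=7: add 'e' → 'jorupe'

'jorupe'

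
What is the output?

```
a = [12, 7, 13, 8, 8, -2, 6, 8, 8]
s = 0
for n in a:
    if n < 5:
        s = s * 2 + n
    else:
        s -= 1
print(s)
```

n=12: not <5, s = 0-1 = -1
n=7: not <5, s = (-1)-1 = -2
n=13: not <5, s = (-2)-1 = -3
n=8: not <5, s = (-3)-1 = -4
n=8: not <5, s = (-4)-1 = -5
n=-2: <5, s = (-5)*2+(-2) = -12
n=6: not <5, s = (-12)-1 = -13
n=8: not <5, s = (-13)-1 = -14
n=8: not <5, s = (-14)-1 = -15

-15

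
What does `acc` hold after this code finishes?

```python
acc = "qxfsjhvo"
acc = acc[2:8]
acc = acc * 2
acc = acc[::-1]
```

slice [2:8] → 'fsjhvo'
repeat ×2 → 'fsjhvofsjhvo'
reverse → 'ovhjsfovhjsf'

'ovhjsfovhjsf'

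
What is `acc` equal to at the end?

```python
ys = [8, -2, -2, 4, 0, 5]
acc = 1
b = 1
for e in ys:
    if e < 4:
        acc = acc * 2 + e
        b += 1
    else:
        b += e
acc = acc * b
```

-84

e=8: not <4; b=9
e=-2: <4, acc = 1*2+(-2) = 0; b=10
e=-2: <4, acc = 0*2+(-2) = -2; b=11
e=4: not <4; b=15
e=0: <4, acc = (-2)*2+0 = -4; b=16
e=5: not <4; b=21
acc*b = (-4)*21 = -84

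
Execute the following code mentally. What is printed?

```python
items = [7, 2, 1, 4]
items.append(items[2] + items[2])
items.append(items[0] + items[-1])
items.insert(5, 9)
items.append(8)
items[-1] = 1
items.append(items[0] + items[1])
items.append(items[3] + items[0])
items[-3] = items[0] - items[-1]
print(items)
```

append items[2]+items[2] = 1+1 = 2 → [7, 2, 1, 4, 2]
append items[0]+items[-1] = 7+2 = 9 → [7, 2, 1, 4, 2, 9]
insert 9 at 5 → [7, 2, 1, 4, 2, 9, 9]
append 8 → [7, 2, 1, 4, 2, 9, 9, 8]
items[-1] = 1 → [7, 2, 1, 4, 2, 9, 9, 1]
append items[0]+items[1] = 7+2 = 9 → [7, 2, 1, 4, 2, 9, 9, 1, 9]
append items[3]+items[0] = 4+7 = 11 → [7, 2, 1, 4, 2, 9, 9, 1, 9, 11]
items[-3] = items[0]-items[-1] = 7-11 = -4 → [7, 2, 1, 4, 2, 9, 9, -4, 9, 11]

[7, 2, 1, 4, 2, 9, 9, -4, 9, 11]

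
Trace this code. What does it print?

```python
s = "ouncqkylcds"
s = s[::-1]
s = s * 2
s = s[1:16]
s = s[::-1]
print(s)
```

ylcdsouncqkylcd

reverse → 'sdclykqcnuo'
repeat ×2 → 'sdclykqcnuosdclykqcnuo'
slice [1:16] → 'dclykqcnuosdcly'
reverse → 'ylcdsouncqkylcd'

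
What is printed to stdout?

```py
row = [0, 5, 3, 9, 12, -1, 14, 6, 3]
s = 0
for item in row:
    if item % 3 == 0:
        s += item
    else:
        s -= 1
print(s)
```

30

item=0: %3==0, s = 0+0 = 0
item=5: not %3==0, s = 0-1 = -1
item=3: %3==0, s = (-1)+3 = 2
item=9: %3==0, s = 2+9 = 11
item=12: %3==0, s = 11+12 = 23
item=-1: not %3==0, s = 23-1 = 22
item=14: not %3==0, s = 22-1 = 21
item=6: %3==0, s = 21+6 = 27
item=3: %3==0, s = 27+3 = 30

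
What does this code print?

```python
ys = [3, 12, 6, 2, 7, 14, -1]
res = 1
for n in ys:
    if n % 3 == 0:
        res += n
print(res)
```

n=3: %3==0, res = 1+3 = 4
n=12: %3==0, res = 4+12 = 16
n=6: %3==0, res = 16+6 = 22
n=2: not %3==0
n=7: not %3==0
n=14: not %3==0
n=-1: not %3==0

22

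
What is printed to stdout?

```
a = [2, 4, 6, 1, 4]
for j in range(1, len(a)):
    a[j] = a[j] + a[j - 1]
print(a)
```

[2, 6, 12, 13, 17]

j=1: a[1] = 4+2 = 6 → [2, 6, 6, 1, 4]
j=2: a[2] = 6+6 = 12 → [2, 6, 12, 1, 4]
j=3: a[3] = 1+12 = 13 → [2, 6, 12, 13, 4]
j=4: a[4] = 4+13 = 17 → [2, 6, 12, 13, 17]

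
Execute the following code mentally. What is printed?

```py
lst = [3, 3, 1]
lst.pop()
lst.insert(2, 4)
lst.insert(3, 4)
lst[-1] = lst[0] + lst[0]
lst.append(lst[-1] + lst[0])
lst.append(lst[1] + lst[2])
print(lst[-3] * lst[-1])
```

pop() removes 1 → [3, 3]
insert 4 at 2 → [3, 3, 4]
insert 4 at 3 → [3, 3, 4, 4]
lst[-1] = lst[0]+lst[0] = 3+3 = 6 → [3, 3, 4, 6]
append lst[-1]+lst[0] = 6+3 = 9 → [3, 3, 4, 6, 9]
append lst[1]+lst[2] = 3+4 = 7 → [3, 3, 4, 6, 9, 7]
lst[-3]*lst[-1] = 6*7 = 42

42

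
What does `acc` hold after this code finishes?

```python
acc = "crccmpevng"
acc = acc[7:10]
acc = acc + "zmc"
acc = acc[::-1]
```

'cmzgnv'

slice [7:10] → 'vng'
+ 'zmc' → 'vngzmc'
reverse → 'cmzgnv'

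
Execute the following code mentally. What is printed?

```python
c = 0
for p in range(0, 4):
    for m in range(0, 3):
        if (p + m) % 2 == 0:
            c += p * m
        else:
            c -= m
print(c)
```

2

p=0,m=0: even sum, c = 0+0 = 0
p=0,m=1: odd sum, c = 0-1 = -1
p=0,m=2: even sum, c = (-1)+0 = -1
p=1,m=0: odd sum, c = (-1)-0 = -1
p=1,m=1: even sum, c = (-1)+1 = 0
p=1,m=2: odd sum, c = 0-2 = -2
p=2,m=0: even sum, c = (-2)+0 = -2
p=2,m=1: odd sum, c = (-2)-1 = -3
p=2,m=2: even sum, c = (-3)+4 = 1
p=3,m=0: odd sum, c = 1-0 = 1
p=3,m=1: even sum, c = 1+3 = 4
p=3,m=2: odd sum, c = 4-2 = 2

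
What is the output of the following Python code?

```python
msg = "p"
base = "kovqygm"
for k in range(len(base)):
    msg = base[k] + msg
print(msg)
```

k=0: prepend 'k' → 'kp'
k=1: prepend 'o' → 'okp'
k=2: prepend 'v' → 'vokp'
k=3: prepend 'q' → 'qvokp'
k=4: prepend 'y' → 'yqvokp'
k=5: prepend 'g' → 'gyqvokp'
k=6: prepend 'm' → 'mgyqvokp'

mgyqvokp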